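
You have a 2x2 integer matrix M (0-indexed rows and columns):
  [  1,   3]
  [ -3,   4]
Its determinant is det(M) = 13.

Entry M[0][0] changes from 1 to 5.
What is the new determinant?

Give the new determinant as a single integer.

Answer: 29

Derivation:
det is linear in row 0: changing M[0][0] by delta changes det by delta * cofactor(0,0).
Cofactor C_00 = (-1)^(0+0) * minor(0,0) = 4
Entry delta = 5 - 1 = 4
Det delta = 4 * 4 = 16
New det = 13 + 16 = 29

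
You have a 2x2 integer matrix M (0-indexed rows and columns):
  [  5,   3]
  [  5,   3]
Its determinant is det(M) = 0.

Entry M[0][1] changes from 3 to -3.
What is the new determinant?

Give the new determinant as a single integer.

det is linear in row 0: changing M[0][1] by delta changes det by delta * cofactor(0,1).
Cofactor C_01 = (-1)^(0+1) * minor(0,1) = -5
Entry delta = -3 - 3 = -6
Det delta = -6 * -5 = 30
New det = 0 + 30 = 30

Answer: 30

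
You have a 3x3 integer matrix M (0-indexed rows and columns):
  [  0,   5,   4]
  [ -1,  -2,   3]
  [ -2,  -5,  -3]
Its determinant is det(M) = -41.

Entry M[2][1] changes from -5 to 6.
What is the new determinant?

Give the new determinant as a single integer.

Answer: -85

Derivation:
det is linear in row 2: changing M[2][1] by delta changes det by delta * cofactor(2,1).
Cofactor C_21 = (-1)^(2+1) * minor(2,1) = -4
Entry delta = 6 - -5 = 11
Det delta = 11 * -4 = -44
New det = -41 + -44 = -85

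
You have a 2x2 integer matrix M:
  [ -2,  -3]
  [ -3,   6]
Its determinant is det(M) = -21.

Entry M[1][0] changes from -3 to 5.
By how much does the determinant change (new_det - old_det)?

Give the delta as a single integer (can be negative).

Cofactor C_10 = 3
Entry delta = 5 - -3 = 8
Det delta = entry_delta * cofactor = 8 * 3 = 24

Answer: 24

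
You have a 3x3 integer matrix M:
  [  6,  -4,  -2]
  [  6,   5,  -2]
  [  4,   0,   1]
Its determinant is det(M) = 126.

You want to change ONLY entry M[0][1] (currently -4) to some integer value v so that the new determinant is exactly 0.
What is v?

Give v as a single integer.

Answer: 5

Derivation:
det is linear in entry M[0][1]: det = old_det + (v - -4) * C_01
Cofactor C_01 = -14
Want det = 0: 126 + (v - -4) * -14 = 0
  (v - -4) = -126 / -14 = 9
  v = -4 + (9) = 5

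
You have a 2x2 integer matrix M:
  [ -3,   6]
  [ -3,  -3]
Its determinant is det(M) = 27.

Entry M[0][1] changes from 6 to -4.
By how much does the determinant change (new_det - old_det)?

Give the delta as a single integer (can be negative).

Answer: -30

Derivation:
Cofactor C_01 = 3
Entry delta = -4 - 6 = -10
Det delta = entry_delta * cofactor = -10 * 3 = -30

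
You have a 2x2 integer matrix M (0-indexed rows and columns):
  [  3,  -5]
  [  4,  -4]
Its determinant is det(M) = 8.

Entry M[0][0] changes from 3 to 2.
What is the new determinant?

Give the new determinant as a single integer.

det is linear in row 0: changing M[0][0] by delta changes det by delta * cofactor(0,0).
Cofactor C_00 = (-1)^(0+0) * minor(0,0) = -4
Entry delta = 2 - 3 = -1
Det delta = -1 * -4 = 4
New det = 8 + 4 = 12

Answer: 12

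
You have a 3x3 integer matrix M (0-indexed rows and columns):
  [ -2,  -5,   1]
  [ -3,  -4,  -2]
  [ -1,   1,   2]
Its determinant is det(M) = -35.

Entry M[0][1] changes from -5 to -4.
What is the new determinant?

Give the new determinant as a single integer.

Answer: -27

Derivation:
det is linear in row 0: changing M[0][1] by delta changes det by delta * cofactor(0,1).
Cofactor C_01 = (-1)^(0+1) * minor(0,1) = 8
Entry delta = -4 - -5 = 1
Det delta = 1 * 8 = 8
New det = -35 + 8 = -27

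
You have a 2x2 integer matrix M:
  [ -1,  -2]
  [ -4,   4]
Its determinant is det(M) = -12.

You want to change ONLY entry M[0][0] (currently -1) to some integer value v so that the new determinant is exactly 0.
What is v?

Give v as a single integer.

Answer: 2

Derivation:
det is linear in entry M[0][0]: det = old_det + (v - -1) * C_00
Cofactor C_00 = 4
Want det = 0: -12 + (v - -1) * 4 = 0
  (v - -1) = 12 / 4 = 3
  v = -1 + (3) = 2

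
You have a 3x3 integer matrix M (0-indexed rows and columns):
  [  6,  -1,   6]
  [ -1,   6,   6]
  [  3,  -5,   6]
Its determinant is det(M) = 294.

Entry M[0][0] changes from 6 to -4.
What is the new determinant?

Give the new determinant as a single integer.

det is linear in row 0: changing M[0][0] by delta changes det by delta * cofactor(0,0).
Cofactor C_00 = (-1)^(0+0) * minor(0,0) = 66
Entry delta = -4 - 6 = -10
Det delta = -10 * 66 = -660
New det = 294 + -660 = -366

Answer: -366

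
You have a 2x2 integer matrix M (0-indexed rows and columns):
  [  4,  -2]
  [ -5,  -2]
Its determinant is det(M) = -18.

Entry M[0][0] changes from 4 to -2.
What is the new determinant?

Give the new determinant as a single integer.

Answer: -6

Derivation:
det is linear in row 0: changing M[0][0] by delta changes det by delta * cofactor(0,0).
Cofactor C_00 = (-1)^(0+0) * minor(0,0) = -2
Entry delta = -2 - 4 = -6
Det delta = -6 * -2 = 12
New det = -18 + 12 = -6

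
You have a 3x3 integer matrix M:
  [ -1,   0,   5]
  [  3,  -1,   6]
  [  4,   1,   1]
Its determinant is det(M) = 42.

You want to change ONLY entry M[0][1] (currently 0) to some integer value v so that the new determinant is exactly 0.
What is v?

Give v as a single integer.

det is linear in entry M[0][1]: det = old_det + (v - 0) * C_01
Cofactor C_01 = 21
Want det = 0: 42 + (v - 0) * 21 = 0
  (v - 0) = -42 / 21 = -2
  v = 0 + (-2) = -2

Answer: -2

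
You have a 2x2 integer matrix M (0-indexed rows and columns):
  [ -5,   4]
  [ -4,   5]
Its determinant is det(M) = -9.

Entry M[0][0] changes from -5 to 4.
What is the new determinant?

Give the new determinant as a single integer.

det is linear in row 0: changing M[0][0] by delta changes det by delta * cofactor(0,0).
Cofactor C_00 = (-1)^(0+0) * minor(0,0) = 5
Entry delta = 4 - -5 = 9
Det delta = 9 * 5 = 45
New det = -9 + 45 = 36

Answer: 36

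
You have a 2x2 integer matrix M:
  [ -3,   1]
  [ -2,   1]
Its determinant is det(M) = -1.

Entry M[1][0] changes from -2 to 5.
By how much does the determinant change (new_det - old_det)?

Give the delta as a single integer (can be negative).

Cofactor C_10 = -1
Entry delta = 5 - -2 = 7
Det delta = entry_delta * cofactor = 7 * -1 = -7

Answer: -7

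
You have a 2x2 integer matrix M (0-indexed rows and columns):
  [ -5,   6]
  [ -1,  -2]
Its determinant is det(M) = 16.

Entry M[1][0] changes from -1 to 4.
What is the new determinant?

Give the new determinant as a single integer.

det is linear in row 1: changing M[1][0] by delta changes det by delta * cofactor(1,0).
Cofactor C_10 = (-1)^(1+0) * minor(1,0) = -6
Entry delta = 4 - -1 = 5
Det delta = 5 * -6 = -30
New det = 16 + -30 = -14

Answer: -14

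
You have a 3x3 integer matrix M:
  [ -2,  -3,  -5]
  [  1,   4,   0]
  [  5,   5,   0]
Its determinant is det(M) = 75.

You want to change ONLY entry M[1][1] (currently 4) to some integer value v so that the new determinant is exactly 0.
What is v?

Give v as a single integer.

det is linear in entry M[1][1]: det = old_det + (v - 4) * C_11
Cofactor C_11 = 25
Want det = 0: 75 + (v - 4) * 25 = 0
  (v - 4) = -75 / 25 = -3
  v = 4 + (-3) = 1

Answer: 1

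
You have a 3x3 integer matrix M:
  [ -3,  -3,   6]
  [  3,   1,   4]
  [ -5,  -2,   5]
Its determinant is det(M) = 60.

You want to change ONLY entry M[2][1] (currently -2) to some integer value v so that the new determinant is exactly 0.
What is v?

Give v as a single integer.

det is linear in entry M[2][1]: det = old_det + (v - -2) * C_21
Cofactor C_21 = 30
Want det = 0: 60 + (v - -2) * 30 = 0
  (v - -2) = -60 / 30 = -2
  v = -2 + (-2) = -4

Answer: -4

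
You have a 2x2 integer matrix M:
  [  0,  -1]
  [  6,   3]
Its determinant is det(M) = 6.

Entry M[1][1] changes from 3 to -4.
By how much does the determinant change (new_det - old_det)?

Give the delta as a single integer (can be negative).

Cofactor C_11 = 0
Entry delta = -4 - 3 = -7
Det delta = entry_delta * cofactor = -7 * 0 = 0

Answer: 0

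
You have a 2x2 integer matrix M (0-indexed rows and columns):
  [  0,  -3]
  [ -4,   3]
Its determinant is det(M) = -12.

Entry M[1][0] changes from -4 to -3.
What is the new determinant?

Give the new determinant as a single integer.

det is linear in row 1: changing M[1][0] by delta changes det by delta * cofactor(1,0).
Cofactor C_10 = (-1)^(1+0) * minor(1,0) = 3
Entry delta = -3 - -4 = 1
Det delta = 1 * 3 = 3
New det = -12 + 3 = -9

Answer: -9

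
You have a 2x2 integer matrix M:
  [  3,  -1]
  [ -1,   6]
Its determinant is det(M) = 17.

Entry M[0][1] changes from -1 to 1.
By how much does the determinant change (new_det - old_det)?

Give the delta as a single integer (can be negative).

Answer: 2

Derivation:
Cofactor C_01 = 1
Entry delta = 1 - -1 = 2
Det delta = entry_delta * cofactor = 2 * 1 = 2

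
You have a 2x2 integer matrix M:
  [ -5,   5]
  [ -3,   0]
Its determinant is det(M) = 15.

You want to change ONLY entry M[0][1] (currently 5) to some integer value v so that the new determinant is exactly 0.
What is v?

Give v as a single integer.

Answer: 0

Derivation:
det is linear in entry M[0][1]: det = old_det + (v - 5) * C_01
Cofactor C_01 = 3
Want det = 0: 15 + (v - 5) * 3 = 0
  (v - 5) = -15 / 3 = -5
  v = 5 + (-5) = 0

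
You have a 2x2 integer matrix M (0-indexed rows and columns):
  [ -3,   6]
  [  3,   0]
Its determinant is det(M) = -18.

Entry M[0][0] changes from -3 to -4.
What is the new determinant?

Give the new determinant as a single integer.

Answer: -18

Derivation:
det is linear in row 0: changing M[0][0] by delta changes det by delta * cofactor(0,0).
Cofactor C_00 = (-1)^(0+0) * minor(0,0) = 0
Entry delta = -4 - -3 = -1
Det delta = -1 * 0 = 0
New det = -18 + 0 = -18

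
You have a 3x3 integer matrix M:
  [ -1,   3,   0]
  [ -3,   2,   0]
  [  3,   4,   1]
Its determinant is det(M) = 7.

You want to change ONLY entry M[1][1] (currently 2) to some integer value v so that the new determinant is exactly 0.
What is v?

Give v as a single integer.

Answer: 9

Derivation:
det is linear in entry M[1][1]: det = old_det + (v - 2) * C_11
Cofactor C_11 = -1
Want det = 0: 7 + (v - 2) * -1 = 0
  (v - 2) = -7 / -1 = 7
  v = 2 + (7) = 9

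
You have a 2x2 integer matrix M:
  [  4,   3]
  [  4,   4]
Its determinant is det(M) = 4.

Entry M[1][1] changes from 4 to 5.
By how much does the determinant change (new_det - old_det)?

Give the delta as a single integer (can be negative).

Cofactor C_11 = 4
Entry delta = 5 - 4 = 1
Det delta = entry_delta * cofactor = 1 * 4 = 4

Answer: 4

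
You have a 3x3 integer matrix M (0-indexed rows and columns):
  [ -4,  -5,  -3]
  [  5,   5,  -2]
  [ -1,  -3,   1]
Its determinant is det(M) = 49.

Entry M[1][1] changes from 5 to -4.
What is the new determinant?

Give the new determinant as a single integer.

det is linear in row 1: changing M[1][1] by delta changes det by delta * cofactor(1,1).
Cofactor C_11 = (-1)^(1+1) * minor(1,1) = -7
Entry delta = -4 - 5 = -9
Det delta = -9 * -7 = 63
New det = 49 + 63 = 112

Answer: 112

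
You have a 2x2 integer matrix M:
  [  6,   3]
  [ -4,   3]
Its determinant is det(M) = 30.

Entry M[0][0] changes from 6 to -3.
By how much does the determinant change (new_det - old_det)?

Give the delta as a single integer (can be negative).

Answer: -27

Derivation:
Cofactor C_00 = 3
Entry delta = -3 - 6 = -9
Det delta = entry_delta * cofactor = -9 * 3 = -27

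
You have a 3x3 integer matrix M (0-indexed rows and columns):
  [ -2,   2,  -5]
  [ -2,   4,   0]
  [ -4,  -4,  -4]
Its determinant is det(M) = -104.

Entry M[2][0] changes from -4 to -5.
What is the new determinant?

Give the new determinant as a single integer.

det is linear in row 2: changing M[2][0] by delta changes det by delta * cofactor(2,0).
Cofactor C_20 = (-1)^(2+0) * minor(2,0) = 20
Entry delta = -5 - -4 = -1
Det delta = -1 * 20 = -20
New det = -104 + -20 = -124

Answer: -124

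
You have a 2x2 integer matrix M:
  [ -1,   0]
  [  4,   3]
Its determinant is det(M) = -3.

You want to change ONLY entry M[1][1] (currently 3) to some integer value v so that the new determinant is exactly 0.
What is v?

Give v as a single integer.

Answer: 0

Derivation:
det is linear in entry M[1][1]: det = old_det + (v - 3) * C_11
Cofactor C_11 = -1
Want det = 0: -3 + (v - 3) * -1 = 0
  (v - 3) = 3 / -1 = -3
  v = 3 + (-3) = 0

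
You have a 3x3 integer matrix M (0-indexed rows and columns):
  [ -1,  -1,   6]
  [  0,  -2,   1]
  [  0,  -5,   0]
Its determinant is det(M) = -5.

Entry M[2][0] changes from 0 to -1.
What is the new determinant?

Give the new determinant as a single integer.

Answer: -16

Derivation:
det is linear in row 2: changing M[2][0] by delta changes det by delta * cofactor(2,0).
Cofactor C_20 = (-1)^(2+0) * minor(2,0) = 11
Entry delta = -1 - 0 = -1
Det delta = -1 * 11 = -11
New det = -5 + -11 = -16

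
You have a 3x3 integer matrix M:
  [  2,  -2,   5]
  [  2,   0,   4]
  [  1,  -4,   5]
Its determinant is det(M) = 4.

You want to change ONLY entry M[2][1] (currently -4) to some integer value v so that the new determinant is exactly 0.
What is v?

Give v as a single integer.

det is linear in entry M[2][1]: det = old_det + (v - -4) * C_21
Cofactor C_21 = 2
Want det = 0: 4 + (v - -4) * 2 = 0
  (v - -4) = -4 / 2 = -2
  v = -4 + (-2) = -6

Answer: -6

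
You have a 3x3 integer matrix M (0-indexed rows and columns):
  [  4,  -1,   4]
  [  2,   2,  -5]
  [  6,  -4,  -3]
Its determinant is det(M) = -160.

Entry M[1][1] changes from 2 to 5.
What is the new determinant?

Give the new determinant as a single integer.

Answer: -268

Derivation:
det is linear in row 1: changing M[1][1] by delta changes det by delta * cofactor(1,1).
Cofactor C_11 = (-1)^(1+1) * minor(1,1) = -36
Entry delta = 5 - 2 = 3
Det delta = 3 * -36 = -108
New det = -160 + -108 = -268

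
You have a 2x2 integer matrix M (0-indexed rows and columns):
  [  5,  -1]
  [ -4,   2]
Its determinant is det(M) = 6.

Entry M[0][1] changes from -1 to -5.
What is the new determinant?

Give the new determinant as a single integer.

Answer: -10

Derivation:
det is linear in row 0: changing M[0][1] by delta changes det by delta * cofactor(0,1).
Cofactor C_01 = (-1)^(0+1) * minor(0,1) = 4
Entry delta = -5 - -1 = -4
Det delta = -4 * 4 = -16
New det = 6 + -16 = -10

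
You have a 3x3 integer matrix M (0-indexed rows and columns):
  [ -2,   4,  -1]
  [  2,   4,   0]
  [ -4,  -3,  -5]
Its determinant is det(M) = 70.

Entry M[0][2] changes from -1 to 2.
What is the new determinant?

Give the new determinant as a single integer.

Answer: 100

Derivation:
det is linear in row 0: changing M[0][2] by delta changes det by delta * cofactor(0,2).
Cofactor C_02 = (-1)^(0+2) * minor(0,2) = 10
Entry delta = 2 - -1 = 3
Det delta = 3 * 10 = 30
New det = 70 + 30 = 100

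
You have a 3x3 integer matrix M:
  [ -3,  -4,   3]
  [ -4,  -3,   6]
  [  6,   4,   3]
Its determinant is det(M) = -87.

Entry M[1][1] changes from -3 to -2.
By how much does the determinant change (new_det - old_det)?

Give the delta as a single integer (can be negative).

Cofactor C_11 = -27
Entry delta = -2 - -3 = 1
Det delta = entry_delta * cofactor = 1 * -27 = -27

Answer: -27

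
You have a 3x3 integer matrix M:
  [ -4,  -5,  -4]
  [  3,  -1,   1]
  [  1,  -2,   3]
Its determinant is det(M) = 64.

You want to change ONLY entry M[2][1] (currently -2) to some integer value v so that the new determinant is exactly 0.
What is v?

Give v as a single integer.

Answer: 6

Derivation:
det is linear in entry M[2][1]: det = old_det + (v - -2) * C_21
Cofactor C_21 = -8
Want det = 0: 64 + (v - -2) * -8 = 0
  (v - -2) = -64 / -8 = 8
  v = -2 + (8) = 6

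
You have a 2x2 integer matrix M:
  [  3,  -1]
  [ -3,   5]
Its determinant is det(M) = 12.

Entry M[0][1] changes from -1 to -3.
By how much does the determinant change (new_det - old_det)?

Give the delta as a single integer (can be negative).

Answer: -6

Derivation:
Cofactor C_01 = 3
Entry delta = -3 - -1 = -2
Det delta = entry_delta * cofactor = -2 * 3 = -6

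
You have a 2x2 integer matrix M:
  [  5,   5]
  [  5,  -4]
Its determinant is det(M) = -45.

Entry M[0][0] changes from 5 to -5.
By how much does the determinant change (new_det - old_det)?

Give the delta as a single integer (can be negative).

Answer: 40

Derivation:
Cofactor C_00 = -4
Entry delta = -5 - 5 = -10
Det delta = entry_delta * cofactor = -10 * -4 = 40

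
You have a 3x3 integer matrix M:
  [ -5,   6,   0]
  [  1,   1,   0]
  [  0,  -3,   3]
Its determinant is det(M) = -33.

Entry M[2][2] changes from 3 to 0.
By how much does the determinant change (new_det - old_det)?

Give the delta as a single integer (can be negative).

Cofactor C_22 = -11
Entry delta = 0 - 3 = -3
Det delta = entry_delta * cofactor = -3 * -11 = 33

Answer: 33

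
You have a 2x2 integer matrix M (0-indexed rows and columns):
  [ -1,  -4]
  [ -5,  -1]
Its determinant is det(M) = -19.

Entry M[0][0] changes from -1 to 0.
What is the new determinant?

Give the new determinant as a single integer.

det is linear in row 0: changing M[0][0] by delta changes det by delta * cofactor(0,0).
Cofactor C_00 = (-1)^(0+0) * minor(0,0) = -1
Entry delta = 0 - -1 = 1
Det delta = 1 * -1 = -1
New det = -19 + -1 = -20

Answer: -20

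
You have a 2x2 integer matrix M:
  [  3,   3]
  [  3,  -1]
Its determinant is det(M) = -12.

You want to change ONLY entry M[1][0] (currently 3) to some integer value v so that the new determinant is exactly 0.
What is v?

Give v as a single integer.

Answer: -1

Derivation:
det is linear in entry M[1][0]: det = old_det + (v - 3) * C_10
Cofactor C_10 = -3
Want det = 0: -12 + (v - 3) * -3 = 0
  (v - 3) = 12 / -3 = -4
  v = 3 + (-4) = -1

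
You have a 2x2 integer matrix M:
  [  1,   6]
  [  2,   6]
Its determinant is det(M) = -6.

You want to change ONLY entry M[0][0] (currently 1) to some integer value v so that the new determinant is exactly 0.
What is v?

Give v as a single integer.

det is linear in entry M[0][0]: det = old_det + (v - 1) * C_00
Cofactor C_00 = 6
Want det = 0: -6 + (v - 1) * 6 = 0
  (v - 1) = 6 / 6 = 1
  v = 1 + (1) = 2

Answer: 2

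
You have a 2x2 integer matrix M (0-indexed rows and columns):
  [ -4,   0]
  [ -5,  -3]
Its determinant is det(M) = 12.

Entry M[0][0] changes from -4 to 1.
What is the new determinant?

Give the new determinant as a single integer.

Answer: -3

Derivation:
det is linear in row 0: changing M[0][0] by delta changes det by delta * cofactor(0,0).
Cofactor C_00 = (-1)^(0+0) * minor(0,0) = -3
Entry delta = 1 - -4 = 5
Det delta = 5 * -3 = -15
New det = 12 + -15 = -3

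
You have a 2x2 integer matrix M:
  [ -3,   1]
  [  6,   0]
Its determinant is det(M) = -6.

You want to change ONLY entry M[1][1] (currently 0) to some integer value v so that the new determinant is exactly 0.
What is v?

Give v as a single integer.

det is linear in entry M[1][1]: det = old_det + (v - 0) * C_11
Cofactor C_11 = -3
Want det = 0: -6 + (v - 0) * -3 = 0
  (v - 0) = 6 / -3 = -2
  v = 0 + (-2) = -2

Answer: -2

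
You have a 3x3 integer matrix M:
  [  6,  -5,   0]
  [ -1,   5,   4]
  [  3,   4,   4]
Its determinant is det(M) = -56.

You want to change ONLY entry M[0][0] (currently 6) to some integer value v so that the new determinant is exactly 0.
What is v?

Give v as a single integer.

det is linear in entry M[0][0]: det = old_det + (v - 6) * C_00
Cofactor C_00 = 4
Want det = 0: -56 + (v - 6) * 4 = 0
  (v - 6) = 56 / 4 = 14
  v = 6 + (14) = 20

Answer: 20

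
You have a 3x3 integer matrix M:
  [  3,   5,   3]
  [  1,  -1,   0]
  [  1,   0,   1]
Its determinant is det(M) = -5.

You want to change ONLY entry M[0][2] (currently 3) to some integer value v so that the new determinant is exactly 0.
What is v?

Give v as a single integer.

det is linear in entry M[0][2]: det = old_det + (v - 3) * C_02
Cofactor C_02 = 1
Want det = 0: -5 + (v - 3) * 1 = 0
  (v - 3) = 5 / 1 = 5
  v = 3 + (5) = 8

Answer: 8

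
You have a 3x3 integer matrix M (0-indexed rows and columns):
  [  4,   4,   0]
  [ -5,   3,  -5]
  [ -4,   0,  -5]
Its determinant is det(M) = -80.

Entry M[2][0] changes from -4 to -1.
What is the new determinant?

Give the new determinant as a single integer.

Answer: -140

Derivation:
det is linear in row 2: changing M[2][0] by delta changes det by delta * cofactor(2,0).
Cofactor C_20 = (-1)^(2+0) * minor(2,0) = -20
Entry delta = -1 - -4 = 3
Det delta = 3 * -20 = -60
New det = -80 + -60 = -140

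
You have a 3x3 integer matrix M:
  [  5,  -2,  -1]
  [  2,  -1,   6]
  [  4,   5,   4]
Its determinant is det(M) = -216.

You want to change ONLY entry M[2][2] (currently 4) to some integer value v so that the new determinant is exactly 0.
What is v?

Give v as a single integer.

Answer: -212

Derivation:
det is linear in entry M[2][2]: det = old_det + (v - 4) * C_22
Cofactor C_22 = -1
Want det = 0: -216 + (v - 4) * -1 = 0
  (v - 4) = 216 / -1 = -216
  v = 4 + (-216) = -212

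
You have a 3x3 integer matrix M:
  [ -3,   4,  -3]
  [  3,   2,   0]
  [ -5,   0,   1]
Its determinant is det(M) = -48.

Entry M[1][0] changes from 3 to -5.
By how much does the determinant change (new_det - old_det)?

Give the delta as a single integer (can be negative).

Answer: 32

Derivation:
Cofactor C_10 = -4
Entry delta = -5 - 3 = -8
Det delta = entry_delta * cofactor = -8 * -4 = 32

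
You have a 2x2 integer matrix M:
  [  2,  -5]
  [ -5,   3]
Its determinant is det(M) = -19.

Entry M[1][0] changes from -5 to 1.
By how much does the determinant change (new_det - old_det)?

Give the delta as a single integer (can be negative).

Cofactor C_10 = 5
Entry delta = 1 - -5 = 6
Det delta = entry_delta * cofactor = 6 * 5 = 30

Answer: 30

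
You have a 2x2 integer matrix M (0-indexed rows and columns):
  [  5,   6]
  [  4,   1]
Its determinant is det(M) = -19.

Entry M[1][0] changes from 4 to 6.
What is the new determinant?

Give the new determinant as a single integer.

Answer: -31

Derivation:
det is linear in row 1: changing M[1][0] by delta changes det by delta * cofactor(1,0).
Cofactor C_10 = (-1)^(1+0) * minor(1,0) = -6
Entry delta = 6 - 4 = 2
Det delta = 2 * -6 = -12
New det = -19 + -12 = -31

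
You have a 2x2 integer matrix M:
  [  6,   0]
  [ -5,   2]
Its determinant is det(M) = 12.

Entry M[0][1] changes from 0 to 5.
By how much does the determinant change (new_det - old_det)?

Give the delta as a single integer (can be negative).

Cofactor C_01 = 5
Entry delta = 5 - 0 = 5
Det delta = entry_delta * cofactor = 5 * 5 = 25

Answer: 25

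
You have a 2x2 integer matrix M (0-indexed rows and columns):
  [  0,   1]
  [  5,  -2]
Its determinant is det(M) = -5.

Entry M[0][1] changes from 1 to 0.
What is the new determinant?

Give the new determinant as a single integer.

det is linear in row 0: changing M[0][1] by delta changes det by delta * cofactor(0,1).
Cofactor C_01 = (-1)^(0+1) * minor(0,1) = -5
Entry delta = 0 - 1 = -1
Det delta = -1 * -5 = 5
New det = -5 + 5 = 0

Answer: 0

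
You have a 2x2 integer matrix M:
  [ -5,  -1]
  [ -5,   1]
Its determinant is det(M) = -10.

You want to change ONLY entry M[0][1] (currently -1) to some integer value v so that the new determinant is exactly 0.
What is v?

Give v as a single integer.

Answer: 1

Derivation:
det is linear in entry M[0][1]: det = old_det + (v - -1) * C_01
Cofactor C_01 = 5
Want det = 0: -10 + (v - -1) * 5 = 0
  (v - -1) = 10 / 5 = 2
  v = -1 + (2) = 1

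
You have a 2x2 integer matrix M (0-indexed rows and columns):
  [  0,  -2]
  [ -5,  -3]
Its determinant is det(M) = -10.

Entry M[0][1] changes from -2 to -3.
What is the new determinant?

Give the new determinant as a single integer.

det is linear in row 0: changing M[0][1] by delta changes det by delta * cofactor(0,1).
Cofactor C_01 = (-1)^(0+1) * minor(0,1) = 5
Entry delta = -3 - -2 = -1
Det delta = -1 * 5 = -5
New det = -10 + -5 = -15

Answer: -15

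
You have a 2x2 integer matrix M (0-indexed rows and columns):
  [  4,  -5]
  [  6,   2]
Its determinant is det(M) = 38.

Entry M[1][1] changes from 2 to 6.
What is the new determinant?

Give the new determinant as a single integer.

Answer: 54

Derivation:
det is linear in row 1: changing M[1][1] by delta changes det by delta * cofactor(1,1).
Cofactor C_11 = (-1)^(1+1) * minor(1,1) = 4
Entry delta = 6 - 2 = 4
Det delta = 4 * 4 = 16
New det = 38 + 16 = 54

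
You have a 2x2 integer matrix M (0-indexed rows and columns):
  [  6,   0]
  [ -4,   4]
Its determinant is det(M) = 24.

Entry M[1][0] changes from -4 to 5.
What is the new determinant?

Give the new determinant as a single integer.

det is linear in row 1: changing M[1][0] by delta changes det by delta * cofactor(1,0).
Cofactor C_10 = (-1)^(1+0) * minor(1,0) = 0
Entry delta = 5 - -4 = 9
Det delta = 9 * 0 = 0
New det = 24 + 0 = 24

Answer: 24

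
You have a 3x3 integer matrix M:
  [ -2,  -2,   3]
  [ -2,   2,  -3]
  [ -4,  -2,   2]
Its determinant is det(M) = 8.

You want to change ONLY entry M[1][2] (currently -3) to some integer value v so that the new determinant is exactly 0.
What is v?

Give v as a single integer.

det is linear in entry M[1][2]: det = old_det + (v - -3) * C_12
Cofactor C_12 = 4
Want det = 0: 8 + (v - -3) * 4 = 0
  (v - -3) = -8 / 4 = -2
  v = -3 + (-2) = -5

Answer: -5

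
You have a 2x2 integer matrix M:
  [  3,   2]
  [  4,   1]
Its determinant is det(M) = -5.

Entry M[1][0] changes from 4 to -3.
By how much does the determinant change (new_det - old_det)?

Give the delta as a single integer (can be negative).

Cofactor C_10 = -2
Entry delta = -3 - 4 = -7
Det delta = entry_delta * cofactor = -7 * -2 = 14

Answer: 14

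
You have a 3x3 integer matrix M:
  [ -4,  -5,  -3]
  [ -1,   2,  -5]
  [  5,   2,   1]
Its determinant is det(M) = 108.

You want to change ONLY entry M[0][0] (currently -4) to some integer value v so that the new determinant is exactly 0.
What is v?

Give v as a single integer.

det is linear in entry M[0][0]: det = old_det + (v - -4) * C_00
Cofactor C_00 = 12
Want det = 0: 108 + (v - -4) * 12 = 0
  (v - -4) = -108 / 12 = -9
  v = -4 + (-9) = -13

Answer: -13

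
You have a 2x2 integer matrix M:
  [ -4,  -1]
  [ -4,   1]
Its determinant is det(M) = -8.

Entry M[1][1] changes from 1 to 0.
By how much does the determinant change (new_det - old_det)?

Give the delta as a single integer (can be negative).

Answer: 4

Derivation:
Cofactor C_11 = -4
Entry delta = 0 - 1 = -1
Det delta = entry_delta * cofactor = -1 * -4 = 4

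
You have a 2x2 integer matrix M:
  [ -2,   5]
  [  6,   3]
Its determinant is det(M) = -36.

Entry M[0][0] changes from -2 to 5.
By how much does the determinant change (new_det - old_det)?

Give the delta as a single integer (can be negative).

Cofactor C_00 = 3
Entry delta = 5 - -2 = 7
Det delta = entry_delta * cofactor = 7 * 3 = 21

Answer: 21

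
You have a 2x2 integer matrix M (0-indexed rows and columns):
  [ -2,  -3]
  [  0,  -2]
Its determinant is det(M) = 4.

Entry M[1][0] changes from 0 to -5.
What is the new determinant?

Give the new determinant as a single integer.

Answer: -11

Derivation:
det is linear in row 1: changing M[1][0] by delta changes det by delta * cofactor(1,0).
Cofactor C_10 = (-1)^(1+0) * minor(1,0) = 3
Entry delta = -5 - 0 = -5
Det delta = -5 * 3 = -15
New det = 4 + -15 = -11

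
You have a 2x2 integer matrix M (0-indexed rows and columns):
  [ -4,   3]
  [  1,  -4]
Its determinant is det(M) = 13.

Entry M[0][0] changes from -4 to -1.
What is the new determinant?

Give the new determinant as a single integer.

det is linear in row 0: changing M[0][0] by delta changes det by delta * cofactor(0,0).
Cofactor C_00 = (-1)^(0+0) * minor(0,0) = -4
Entry delta = -1 - -4 = 3
Det delta = 3 * -4 = -12
New det = 13 + -12 = 1

Answer: 1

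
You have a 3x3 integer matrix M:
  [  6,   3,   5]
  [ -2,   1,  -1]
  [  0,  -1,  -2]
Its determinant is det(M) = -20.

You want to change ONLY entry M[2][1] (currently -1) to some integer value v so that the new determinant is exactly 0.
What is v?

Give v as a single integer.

det is linear in entry M[2][1]: det = old_det + (v - -1) * C_21
Cofactor C_21 = -4
Want det = 0: -20 + (v - -1) * -4 = 0
  (v - -1) = 20 / -4 = -5
  v = -1 + (-5) = -6

Answer: -6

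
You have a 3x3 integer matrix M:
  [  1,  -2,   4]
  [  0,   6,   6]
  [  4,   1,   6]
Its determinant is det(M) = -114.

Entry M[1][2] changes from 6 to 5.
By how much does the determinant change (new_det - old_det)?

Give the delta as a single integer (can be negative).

Cofactor C_12 = -9
Entry delta = 5 - 6 = -1
Det delta = entry_delta * cofactor = -1 * -9 = 9

Answer: 9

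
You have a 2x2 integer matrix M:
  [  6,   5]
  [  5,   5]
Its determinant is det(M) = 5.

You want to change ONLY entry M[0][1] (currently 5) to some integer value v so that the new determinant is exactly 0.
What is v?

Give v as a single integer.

Answer: 6

Derivation:
det is linear in entry M[0][1]: det = old_det + (v - 5) * C_01
Cofactor C_01 = -5
Want det = 0: 5 + (v - 5) * -5 = 0
  (v - 5) = -5 / -5 = 1
  v = 5 + (1) = 6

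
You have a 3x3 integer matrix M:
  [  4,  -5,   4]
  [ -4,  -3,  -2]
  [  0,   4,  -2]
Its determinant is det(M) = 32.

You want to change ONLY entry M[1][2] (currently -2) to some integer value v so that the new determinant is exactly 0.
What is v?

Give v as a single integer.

det is linear in entry M[1][2]: det = old_det + (v - -2) * C_12
Cofactor C_12 = -16
Want det = 0: 32 + (v - -2) * -16 = 0
  (v - -2) = -32 / -16 = 2
  v = -2 + (2) = 0

Answer: 0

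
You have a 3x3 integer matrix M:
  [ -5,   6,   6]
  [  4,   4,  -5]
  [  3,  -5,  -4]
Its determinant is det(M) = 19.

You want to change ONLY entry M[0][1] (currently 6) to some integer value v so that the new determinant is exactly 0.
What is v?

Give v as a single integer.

det is linear in entry M[0][1]: det = old_det + (v - 6) * C_01
Cofactor C_01 = 1
Want det = 0: 19 + (v - 6) * 1 = 0
  (v - 6) = -19 / 1 = -19
  v = 6 + (-19) = -13

Answer: -13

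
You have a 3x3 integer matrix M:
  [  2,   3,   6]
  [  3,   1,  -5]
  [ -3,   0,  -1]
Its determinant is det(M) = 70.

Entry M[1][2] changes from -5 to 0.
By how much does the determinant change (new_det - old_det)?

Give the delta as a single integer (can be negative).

Answer: -45

Derivation:
Cofactor C_12 = -9
Entry delta = 0 - -5 = 5
Det delta = entry_delta * cofactor = 5 * -9 = -45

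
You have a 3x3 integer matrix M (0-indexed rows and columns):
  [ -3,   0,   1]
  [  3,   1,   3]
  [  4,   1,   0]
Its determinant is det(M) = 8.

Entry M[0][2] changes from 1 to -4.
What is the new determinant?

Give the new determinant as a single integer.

det is linear in row 0: changing M[0][2] by delta changes det by delta * cofactor(0,2).
Cofactor C_02 = (-1)^(0+2) * minor(0,2) = -1
Entry delta = -4 - 1 = -5
Det delta = -5 * -1 = 5
New det = 8 + 5 = 13

Answer: 13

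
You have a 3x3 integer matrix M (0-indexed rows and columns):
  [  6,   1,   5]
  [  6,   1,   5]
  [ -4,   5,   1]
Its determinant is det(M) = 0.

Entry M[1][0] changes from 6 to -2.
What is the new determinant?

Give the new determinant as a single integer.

Answer: -192

Derivation:
det is linear in row 1: changing M[1][0] by delta changes det by delta * cofactor(1,0).
Cofactor C_10 = (-1)^(1+0) * minor(1,0) = 24
Entry delta = -2 - 6 = -8
Det delta = -8 * 24 = -192
New det = 0 + -192 = -192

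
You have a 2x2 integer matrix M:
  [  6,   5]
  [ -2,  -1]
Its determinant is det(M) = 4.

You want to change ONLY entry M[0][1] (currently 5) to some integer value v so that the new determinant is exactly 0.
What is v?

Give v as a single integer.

det is linear in entry M[0][1]: det = old_det + (v - 5) * C_01
Cofactor C_01 = 2
Want det = 0: 4 + (v - 5) * 2 = 0
  (v - 5) = -4 / 2 = -2
  v = 5 + (-2) = 3

Answer: 3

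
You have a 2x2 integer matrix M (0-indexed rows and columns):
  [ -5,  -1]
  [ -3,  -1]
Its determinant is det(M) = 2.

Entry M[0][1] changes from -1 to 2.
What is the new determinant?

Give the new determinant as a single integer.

Answer: 11

Derivation:
det is linear in row 0: changing M[0][1] by delta changes det by delta * cofactor(0,1).
Cofactor C_01 = (-1)^(0+1) * minor(0,1) = 3
Entry delta = 2 - -1 = 3
Det delta = 3 * 3 = 9
New det = 2 + 9 = 11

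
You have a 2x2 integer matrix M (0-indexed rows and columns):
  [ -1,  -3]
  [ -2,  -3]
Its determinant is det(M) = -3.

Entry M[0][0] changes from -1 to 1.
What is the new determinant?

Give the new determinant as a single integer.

Answer: -9

Derivation:
det is linear in row 0: changing M[0][0] by delta changes det by delta * cofactor(0,0).
Cofactor C_00 = (-1)^(0+0) * minor(0,0) = -3
Entry delta = 1 - -1 = 2
Det delta = 2 * -3 = -6
New det = -3 + -6 = -9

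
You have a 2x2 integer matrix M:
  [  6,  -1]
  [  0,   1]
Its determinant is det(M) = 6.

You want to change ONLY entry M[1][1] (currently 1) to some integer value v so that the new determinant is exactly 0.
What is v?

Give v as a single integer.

Answer: 0

Derivation:
det is linear in entry M[1][1]: det = old_det + (v - 1) * C_11
Cofactor C_11 = 6
Want det = 0: 6 + (v - 1) * 6 = 0
  (v - 1) = -6 / 6 = -1
  v = 1 + (-1) = 0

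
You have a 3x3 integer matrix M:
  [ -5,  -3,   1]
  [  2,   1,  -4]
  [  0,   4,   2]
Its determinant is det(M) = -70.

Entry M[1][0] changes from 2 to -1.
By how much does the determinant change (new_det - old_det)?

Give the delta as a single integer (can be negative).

Answer: -30

Derivation:
Cofactor C_10 = 10
Entry delta = -1 - 2 = -3
Det delta = entry_delta * cofactor = -3 * 10 = -30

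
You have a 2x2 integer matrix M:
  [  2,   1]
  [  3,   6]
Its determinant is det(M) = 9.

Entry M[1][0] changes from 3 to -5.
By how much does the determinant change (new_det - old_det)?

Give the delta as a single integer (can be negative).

Cofactor C_10 = -1
Entry delta = -5 - 3 = -8
Det delta = entry_delta * cofactor = -8 * -1 = 8

Answer: 8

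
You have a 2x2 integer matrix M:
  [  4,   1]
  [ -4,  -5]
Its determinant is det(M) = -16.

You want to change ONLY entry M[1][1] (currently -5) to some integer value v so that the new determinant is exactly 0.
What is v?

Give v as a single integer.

Answer: -1

Derivation:
det is linear in entry M[1][1]: det = old_det + (v - -5) * C_11
Cofactor C_11 = 4
Want det = 0: -16 + (v - -5) * 4 = 0
  (v - -5) = 16 / 4 = 4
  v = -5 + (4) = -1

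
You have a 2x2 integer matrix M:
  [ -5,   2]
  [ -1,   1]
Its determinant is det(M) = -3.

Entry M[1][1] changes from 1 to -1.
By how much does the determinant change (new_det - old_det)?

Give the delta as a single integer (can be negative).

Cofactor C_11 = -5
Entry delta = -1 - 1 = -2
Det delta = entry_delta * cofactor = -2 * -5 = 10

Answer: 10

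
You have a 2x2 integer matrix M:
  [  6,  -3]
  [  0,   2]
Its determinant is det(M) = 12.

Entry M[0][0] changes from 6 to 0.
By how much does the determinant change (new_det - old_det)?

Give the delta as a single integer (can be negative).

Answer: -12

Derivation:
Cofactor C_00 = 2
Entry delta = 0 - 6 = -6
Det delta = entry_delta * cofactor = -6 * 2 = -12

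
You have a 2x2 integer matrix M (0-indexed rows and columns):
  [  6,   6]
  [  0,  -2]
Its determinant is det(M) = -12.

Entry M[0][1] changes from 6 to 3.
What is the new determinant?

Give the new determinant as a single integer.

det is linear in row 0: changing M[0][1] by delta changes det by delta * cofactor(0,1).
Cofactor C_01 = (-1)^(0+1) * minor(0,1) = 0
Entry delta = 3 - 6 = -3
Det delta = -3 * 0 = 0
New det = -12 + 0 = -12

Answer: -12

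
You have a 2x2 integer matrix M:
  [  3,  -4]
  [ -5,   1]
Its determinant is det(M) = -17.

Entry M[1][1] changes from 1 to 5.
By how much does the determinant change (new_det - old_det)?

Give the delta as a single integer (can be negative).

Cofactor C_11 = 3
Entry delta = 5 - 1 = 4
Det delta = entry_delta * cofactor = 4 * 3 = 12

Answer: 12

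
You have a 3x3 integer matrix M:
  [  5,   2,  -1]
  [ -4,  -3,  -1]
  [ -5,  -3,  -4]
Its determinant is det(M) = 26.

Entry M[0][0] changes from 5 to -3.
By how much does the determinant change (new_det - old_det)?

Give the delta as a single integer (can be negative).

Answer: -72

Derivation:
Cofactor C_00 = 9
Entry delta = -3 - 5 = -8
Det delta = entry_delta * cofactor = -8 * 9 = -72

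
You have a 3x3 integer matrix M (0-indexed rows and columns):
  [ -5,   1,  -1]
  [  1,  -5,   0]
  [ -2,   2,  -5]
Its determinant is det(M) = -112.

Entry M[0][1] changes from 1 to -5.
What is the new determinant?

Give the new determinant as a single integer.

Answer: -142

Derivation:
det is linear in row 0: changing M[0][1] by delta changes det by delta * cofactor(0,1).
Cofactor C_01 = (-1)^(0+1) * minor(0,1) = 5
Entry delta = -5 - 1 = -6
Det delta = -6 * 5 = -30
New det = -112 + -30 = -142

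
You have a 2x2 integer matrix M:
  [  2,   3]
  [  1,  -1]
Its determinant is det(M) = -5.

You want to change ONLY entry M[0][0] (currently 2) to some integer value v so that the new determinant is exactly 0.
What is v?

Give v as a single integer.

det is linear in entry M[0][0]: det = old_det + (v - 2) * C_00
Cofactor C_00 = -1
Want det = 0: -5 + (v - 2) * -1 = 0
  (v - 2) = 5 / -1 = -5
  v = 2 + (-5) = -3

Answer: -3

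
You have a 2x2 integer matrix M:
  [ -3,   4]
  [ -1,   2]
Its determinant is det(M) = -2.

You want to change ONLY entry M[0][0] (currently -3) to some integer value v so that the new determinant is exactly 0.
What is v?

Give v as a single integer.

Answer: -2

Derivation:
det is linear in entry M[0][0]: det = old_det + (v - -3) * C_00
Cofactor C_00 = 2
Want det = 0: -2 + (v - -3) * 2 = 0
  (v - -3) = 2 / 2 = 1
  v = -3 + (1) = -2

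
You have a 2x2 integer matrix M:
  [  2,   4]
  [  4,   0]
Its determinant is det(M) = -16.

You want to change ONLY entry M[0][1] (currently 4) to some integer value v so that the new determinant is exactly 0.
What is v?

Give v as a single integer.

det is linear in entry M[0][1]: det = old_det + (v - 4) * C_01
Cofactor C_01 = -4
Want det = 0: -16 + (v - 4) * -4 = 0
  (v - 4) = 16 / -4 = -4
  v = 4 + (-4) = 0

Answer: 0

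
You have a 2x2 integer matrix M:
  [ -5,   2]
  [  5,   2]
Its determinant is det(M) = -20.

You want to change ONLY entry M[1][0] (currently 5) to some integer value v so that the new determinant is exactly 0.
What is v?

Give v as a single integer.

Answer: -5

Derivation:
det is linear in entry M[1][0]: det = old_det + (v - 5) * C_10
Cofactor C_10 = -2
Want det = 0: -20 + (v - 5) * -2 = 0
  (v - 5) = 20 / -2 = -10
  v = 5 + (-10) = -5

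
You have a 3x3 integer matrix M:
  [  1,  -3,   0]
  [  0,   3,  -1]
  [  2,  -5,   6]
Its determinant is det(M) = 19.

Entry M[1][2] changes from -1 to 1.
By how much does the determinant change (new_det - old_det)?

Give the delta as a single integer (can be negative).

Answer: -2

Derivation:
Cofactor C_12 = -1
Entry delta = 1 - -1 = 2
Det delta = entry_delta * cofactor = 2 * -1 = -2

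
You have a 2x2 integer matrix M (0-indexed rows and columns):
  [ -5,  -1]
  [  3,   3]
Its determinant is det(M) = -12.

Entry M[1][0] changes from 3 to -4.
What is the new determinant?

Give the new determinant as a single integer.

det is linear in row 1: changing M[1][0] by delta changes det by delta * cofactor(1,0).
Cofactor C_10 = (-1)^(1+0) * minor(1,0) = 1
Entry delta = -4 - 3 = -7
Det delta = -7 * 1 = -7
New det = -12 + -7 = -19

Answer: -19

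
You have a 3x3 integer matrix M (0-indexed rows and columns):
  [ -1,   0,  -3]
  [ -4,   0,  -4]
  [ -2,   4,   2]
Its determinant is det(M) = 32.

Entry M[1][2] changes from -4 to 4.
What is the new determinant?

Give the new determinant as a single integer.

det is linear in row 1: changing M[1][2] by delta changes det by delta * cofactor(1,2).
Cofactor C_12 = (-1)^(1+2) * minor(1,2) = 4
Entry delta = 4 - -4 = 8
Det delta = 8 * 4 = 32
New det = 32 + 32 = 64

Answer: 64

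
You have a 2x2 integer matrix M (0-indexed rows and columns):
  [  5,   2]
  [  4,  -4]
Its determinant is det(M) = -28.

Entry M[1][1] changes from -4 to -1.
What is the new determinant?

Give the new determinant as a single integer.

Answer: -13

Derivation:
det is linear in row 1: changing M[1][1] by delta changes det by delta * cofactor(1,1).
Cofactor C_11 = (-1)^(1+1) * minor(1,1) = 5
Entry delta = -1 - -4 = 3
Det delta = 3 * 5 = 15
New det = -28 + 15 = -13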